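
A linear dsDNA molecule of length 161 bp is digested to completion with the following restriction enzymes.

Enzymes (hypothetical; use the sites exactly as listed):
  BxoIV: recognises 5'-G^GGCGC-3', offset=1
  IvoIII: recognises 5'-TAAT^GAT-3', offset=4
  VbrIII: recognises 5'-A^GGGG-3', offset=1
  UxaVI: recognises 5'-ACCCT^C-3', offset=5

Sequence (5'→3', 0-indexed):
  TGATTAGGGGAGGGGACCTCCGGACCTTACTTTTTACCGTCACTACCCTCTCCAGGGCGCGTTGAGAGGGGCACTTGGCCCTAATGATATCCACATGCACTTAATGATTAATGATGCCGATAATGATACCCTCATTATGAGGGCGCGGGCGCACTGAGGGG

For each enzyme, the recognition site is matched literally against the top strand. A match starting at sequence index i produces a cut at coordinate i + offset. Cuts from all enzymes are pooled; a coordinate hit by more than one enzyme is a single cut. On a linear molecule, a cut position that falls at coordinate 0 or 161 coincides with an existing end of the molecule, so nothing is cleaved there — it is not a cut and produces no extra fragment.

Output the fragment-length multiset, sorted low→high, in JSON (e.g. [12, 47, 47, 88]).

[4,5,6,6,6,7,8,9,10,12,12,18,20,38]

Scan for sites:
  BxoIV (GGGCGC, off=1): starts [54, 140, 146] → cuts [55, 141, 147]
  IvoIII (TAATGAT, off=4): starts [81, 101, 108, 120] → cuts [85, 105, 112, 124]
  VbrIII (AGGGG, off=1): starts [5, 10, 66, 156] → cuts [6, 11, 67, 157]
  UxaVI (ACCCTC, off=5): starts [44, 127] → cuts [49, 132]

All cut coordinates (distinct, sorted): [6, 11, 49, 55, 67, 85, 105, 112, 124, 132, 141, 147, 157]

Fragment lengths:
  [0,6): 6 bp
  [6,11): 5 bp
  [11,49): 38 bp
  [49,55): 6 bp
  [55,67): 12 bp
  [67,85): 18 bp
  [85,105): 20 bp
  [105,112): 7 bp
  [112,124): 12 bp
  [124,132): 8 bp
  [132,141): 9 bp
  [141,147): 6 bp
  [147,157): 10 bp
  [157,161): 4 bp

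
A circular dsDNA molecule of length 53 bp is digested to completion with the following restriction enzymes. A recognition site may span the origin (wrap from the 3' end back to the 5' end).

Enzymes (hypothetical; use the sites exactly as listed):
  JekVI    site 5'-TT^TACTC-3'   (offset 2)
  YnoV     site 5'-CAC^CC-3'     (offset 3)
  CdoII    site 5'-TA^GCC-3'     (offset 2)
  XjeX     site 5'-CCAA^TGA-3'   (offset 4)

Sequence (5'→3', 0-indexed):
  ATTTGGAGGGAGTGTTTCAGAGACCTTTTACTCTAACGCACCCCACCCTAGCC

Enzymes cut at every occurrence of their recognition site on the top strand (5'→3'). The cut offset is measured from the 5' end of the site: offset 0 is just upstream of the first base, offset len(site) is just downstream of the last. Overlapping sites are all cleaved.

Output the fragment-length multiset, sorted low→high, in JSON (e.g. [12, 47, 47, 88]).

Scan for sites:
  JekVI TTTACTC/2: at [26] ⇒ [28]
  YnoV CACCC/3: at [38, 43] ⇒ [41, 46]
  CdoII TAGCC/2: at [48] ⇒ [50]
  XjeX (CCAATGA, off=4): no sites

Pooled cuts: [28, 41, 46, 50]

Fragments:
  28→41: 13 bp
  41→46: 5 bp
  46→50: 4 bp
  50→28 (wrap): 53-50+28 = 31 bp

[4,5,13,31]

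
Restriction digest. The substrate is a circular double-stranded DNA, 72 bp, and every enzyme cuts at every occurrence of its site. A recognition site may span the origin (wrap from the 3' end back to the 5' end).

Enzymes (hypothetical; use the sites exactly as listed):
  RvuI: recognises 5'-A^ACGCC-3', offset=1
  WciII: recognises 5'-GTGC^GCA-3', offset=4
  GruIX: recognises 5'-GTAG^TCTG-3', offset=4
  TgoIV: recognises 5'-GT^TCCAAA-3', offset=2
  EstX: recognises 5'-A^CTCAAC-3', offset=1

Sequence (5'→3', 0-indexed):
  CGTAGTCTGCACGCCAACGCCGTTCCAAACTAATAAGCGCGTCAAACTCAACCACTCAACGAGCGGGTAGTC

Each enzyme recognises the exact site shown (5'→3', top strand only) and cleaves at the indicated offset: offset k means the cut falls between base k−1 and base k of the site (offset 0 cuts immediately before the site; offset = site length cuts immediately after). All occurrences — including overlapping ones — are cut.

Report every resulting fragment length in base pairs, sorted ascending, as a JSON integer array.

[7,8,11,23,23]

Site scan:
  RvuI (AACGCC, off=1): starts [15] → cuts [16]
  WciII (GTGCGCA, off=4): no sites
  GruIX (GTAGTCTG, off=4): starts [1] → cuts [5]
  TgoIV (GTTCCAAA, off=2): starts [21] → cuts [23]
  EstX (ACTCAAC, off=1): starts [45, 53] → cuts [46, 54]

Pooled cuts: [5, 16, 23, 46, 54]

Fragment lengths:
  5→16: 11 bp
  16→23: 7 bp
  23→46: 23 bp
  46→54: 8 bp
  54→5 (wrap): 72-54+5 = 23 bp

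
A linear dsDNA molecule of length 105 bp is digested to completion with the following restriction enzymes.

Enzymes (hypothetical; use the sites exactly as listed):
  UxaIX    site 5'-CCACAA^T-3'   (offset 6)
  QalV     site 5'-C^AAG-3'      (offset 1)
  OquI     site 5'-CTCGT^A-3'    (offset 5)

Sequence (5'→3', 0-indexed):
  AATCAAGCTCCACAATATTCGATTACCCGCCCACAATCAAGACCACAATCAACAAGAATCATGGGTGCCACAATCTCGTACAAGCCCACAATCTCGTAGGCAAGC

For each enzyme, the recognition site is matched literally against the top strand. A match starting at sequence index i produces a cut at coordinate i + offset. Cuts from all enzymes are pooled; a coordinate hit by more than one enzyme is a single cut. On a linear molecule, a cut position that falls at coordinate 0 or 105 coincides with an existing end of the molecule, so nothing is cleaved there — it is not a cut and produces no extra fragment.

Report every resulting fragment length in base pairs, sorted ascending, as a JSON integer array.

[2,2,4,4,4,5,6,6,10,10,11,20,21]

Site scan:
  UxaIX (CCACAAT, off=6): starts [9, 30, 42, 67, 85] → cuts [15, 36, 48, 73, 91]
  QalV (CAAG, off=1): starts [3, 37, 52, 80, 100] → cuts [4, 38, 53, 81, 101]
  OquI (CTCGTA, off=5): starts [74, 92] → cuts [79, 97]

All cut coordinates (distinct, sorted): [4, 15, 36, 38, 48, 53, 73, 79, 81, 91, 97, 101]

Fragments:
  [0,4): 4 bp
  [4,15): 11 bp
  [15,36): 21 bp
  [36,38): 2 bp
  [38,48): 10 bp
  [48,53): 5 bp
  [53,73): 20 bp
  [73,79): 6 bp
  [79,81): 2 bp
  [81,91): 10 bp
  [91,97): 6 bp
  [97,101): 4 bp
  [101,105): 4 bp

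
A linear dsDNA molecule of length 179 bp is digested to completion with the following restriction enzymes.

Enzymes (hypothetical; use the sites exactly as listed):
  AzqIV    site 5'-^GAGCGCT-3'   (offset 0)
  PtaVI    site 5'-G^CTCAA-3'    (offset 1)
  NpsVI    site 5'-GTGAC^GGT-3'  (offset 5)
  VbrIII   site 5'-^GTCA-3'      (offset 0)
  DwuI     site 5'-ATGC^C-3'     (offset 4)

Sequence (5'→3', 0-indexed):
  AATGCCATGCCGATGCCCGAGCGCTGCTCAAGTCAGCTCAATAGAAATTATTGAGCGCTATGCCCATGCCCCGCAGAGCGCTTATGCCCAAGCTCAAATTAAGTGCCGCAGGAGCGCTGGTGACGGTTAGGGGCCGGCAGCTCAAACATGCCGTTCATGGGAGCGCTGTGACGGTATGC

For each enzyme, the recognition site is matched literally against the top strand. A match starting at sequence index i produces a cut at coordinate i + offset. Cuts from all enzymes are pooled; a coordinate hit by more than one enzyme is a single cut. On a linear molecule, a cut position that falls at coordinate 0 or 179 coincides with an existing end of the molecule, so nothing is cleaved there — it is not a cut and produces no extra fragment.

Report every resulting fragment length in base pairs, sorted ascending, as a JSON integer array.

[2,5,5,5,5,5,6,6,6,7,8,9,11,11,12,12,13,16,16,19]

Site scan:
  AzqIV GAGCGCT/0: at [18, 52, 75, 111, 160] ⇒ [18, 52, 75, 111, 160]
  PtaVI GCTCAA/1: at [25, 35, 91, 139] ⇒ [26, 36, 92, 140]
  NpsVI GTGACGGT/5: at [119, 167] ⇒ [124, 172]
  VbrIII GTCA/0: at [31] ⇒ [31]
  DwuI ATGCC/4: at [1, 6, 12, 59, 65, 83, 147] ⇒ [5, 10, 16, 63, 69, 87, 151]

All cut coordinates (distinct, sorted): [5, 10, 16, 18, 26, 31, 36, 52, 63, 69, 75, 87, 92, 111, 124, 140, 151, 160, 172]

Fragments:
  [0,5): 5 bp
  [5,10): 5 bp
  [10,16): 6 bp
  [16,18): 2 bp
  [18,26): 8 bp
  [26,31): 5 bp
  [31,36): 5 bp
  [36,52): 16 bp
  [52,63): 11 bp
  [63,69): 6 bp
  [69,75): 6 bp
  [75,87): 12 bp
  [87,92): 5 bp
  [92,111): 19 bp
  [111,124): 13 bp
  [124,140): 16 bp
  [140,151): 11 bp
  [151,160): 9 bp
  [160,172): 12 bp
  [172,179): 7 bp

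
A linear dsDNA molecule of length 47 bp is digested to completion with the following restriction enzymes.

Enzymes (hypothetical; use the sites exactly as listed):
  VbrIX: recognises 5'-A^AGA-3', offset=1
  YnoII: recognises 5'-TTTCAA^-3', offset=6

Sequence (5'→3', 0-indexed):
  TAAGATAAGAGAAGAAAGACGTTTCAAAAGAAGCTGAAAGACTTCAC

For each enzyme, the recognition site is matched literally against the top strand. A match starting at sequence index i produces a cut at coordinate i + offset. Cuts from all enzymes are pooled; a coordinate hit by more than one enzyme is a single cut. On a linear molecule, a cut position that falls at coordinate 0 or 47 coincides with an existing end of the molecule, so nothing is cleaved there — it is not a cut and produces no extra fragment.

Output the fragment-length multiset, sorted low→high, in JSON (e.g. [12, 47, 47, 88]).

[1,2,4,5,5,9,10,11]

Site scan:
  VbrIX AAGA/1: at [1, 6, 11, 15, 27, 37] ⇒ [2, 7, 12, 16, 28, 38]
  YnoII TTTCAA/6: at [21] ⇒ [27]

Pooled cuts: [2, 7, 12, 16, 27, 28, 38]

Fragment lengths:
  [0,2): 2 bp
  [2,7): 5 bp
  [7,12): 5 bp
  [12,16): 4 bp
  [16,27): 11 bp
  [27,28): 1 bp
  [28,38): 10 bp
  [38,47): 9 bp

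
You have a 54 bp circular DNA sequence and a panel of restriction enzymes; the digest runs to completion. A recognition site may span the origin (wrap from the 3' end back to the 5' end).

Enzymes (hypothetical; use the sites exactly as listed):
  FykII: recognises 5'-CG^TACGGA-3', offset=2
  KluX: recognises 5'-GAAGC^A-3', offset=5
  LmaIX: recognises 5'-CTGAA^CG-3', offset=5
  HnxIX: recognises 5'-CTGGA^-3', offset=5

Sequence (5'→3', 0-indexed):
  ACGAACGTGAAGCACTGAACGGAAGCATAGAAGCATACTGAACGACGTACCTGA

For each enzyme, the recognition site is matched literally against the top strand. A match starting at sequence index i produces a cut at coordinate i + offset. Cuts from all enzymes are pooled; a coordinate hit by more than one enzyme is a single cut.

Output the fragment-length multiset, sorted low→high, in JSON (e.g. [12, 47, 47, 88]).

[6,7,8,8,12,13]

Per-enzyme occurrences:
  FykII (CGTACGGA, off=2): no sites
  KluX GAAGCA/5: at [8, 21, 29] ⇒ [13, 26, 34]
  LmaIX CTGAACG/5: at [14, 37, 50] ⇒ [1, 19, 42]
  HnxIX (CTGGA, off=5): no sites

All cut coordinates (distinct, sorted): [1, 13, 19, 26, 34, 42]

Fragment lengths:
  1→13: 12 bp
  13→19: 6 bp
  19→26: 7 bp
  26→34: 8 bp
  34→42: 8 bp
  42→1 (wrap): 54-42+1 = 13 bp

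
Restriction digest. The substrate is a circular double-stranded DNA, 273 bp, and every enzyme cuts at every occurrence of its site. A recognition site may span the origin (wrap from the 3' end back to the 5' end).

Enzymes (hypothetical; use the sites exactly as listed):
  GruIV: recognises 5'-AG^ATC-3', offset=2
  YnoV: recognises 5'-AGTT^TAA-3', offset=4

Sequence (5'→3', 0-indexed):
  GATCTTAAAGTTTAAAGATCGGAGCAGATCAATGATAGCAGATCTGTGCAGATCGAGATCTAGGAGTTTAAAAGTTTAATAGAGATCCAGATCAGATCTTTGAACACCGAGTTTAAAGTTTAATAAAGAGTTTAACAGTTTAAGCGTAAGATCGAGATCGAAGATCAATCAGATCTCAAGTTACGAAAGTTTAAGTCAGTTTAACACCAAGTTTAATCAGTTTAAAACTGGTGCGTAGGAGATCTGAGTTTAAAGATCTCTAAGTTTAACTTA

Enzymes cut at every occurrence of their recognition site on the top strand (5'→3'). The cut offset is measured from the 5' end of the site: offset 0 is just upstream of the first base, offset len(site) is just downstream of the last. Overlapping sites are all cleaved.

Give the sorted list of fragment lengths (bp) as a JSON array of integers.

[5,5,5,6,6,6,7,7,8,8,8,8,9,9,9,10,10,10,10,11,11,11,12,12,14,18,19,19]

Per-enzyme occurrences:
  GruIV (AGATC, off=2): starts [15, 25, 39, 49, 55, 82, 88, 93, 148, 154, 161, 170, 239, 253, 272] → cuts [1, 17, 27, 41, 51, 57, 84, 90, 95, 150, 156, 163, 172, 241, 255]
  YnoV (AGTTTAA, off=4): starts [8, 64, 72, 109, 116, 128, 136, 187, 197, 209, 218, 246, 262] → cuts [12, 68, 76, 113, 120, 132, 140, 191, 201, 213, 222, 250, 266]

Pooled cuts: [1, 12, 17, 27, 41, 51, 57, 68, 76, 84, 90, 95, 113, 120, 132, 140, 150, 156, 163, 172, 191, 201, 213, 222, 241, 250, 255, 266]

Fragment lengths:
  1→12: 11 bp
  12→17: 5 bp
  17→27: 10 bp
  27→41: 14 bp
  41→51: 10 bp
  51→57: 6 bp
  57→68: 11 bp
  68→76: 8 bp
  76→84: 8 bp
  84→90: 6 bp
  90→95: 5 bp
  95→113: 18 bp
  113→120: 7 bp
  120→132: 12 bp
  132→140: 8 bp
  140→150: 10 bp
  150→156: 6 bp
  156→163: 7 bp
  163→172: 9 bp
  172→191: 19 bp
  191→201: 10 bp
  201→213: 12 bp
  213→222: 9 bp
  222→241: 19 bp
  241→250: 9 bp
  250→255: 5 bp
  255→266: 11 bp
  266→1 (wrap): 273-266+1 = 8 bp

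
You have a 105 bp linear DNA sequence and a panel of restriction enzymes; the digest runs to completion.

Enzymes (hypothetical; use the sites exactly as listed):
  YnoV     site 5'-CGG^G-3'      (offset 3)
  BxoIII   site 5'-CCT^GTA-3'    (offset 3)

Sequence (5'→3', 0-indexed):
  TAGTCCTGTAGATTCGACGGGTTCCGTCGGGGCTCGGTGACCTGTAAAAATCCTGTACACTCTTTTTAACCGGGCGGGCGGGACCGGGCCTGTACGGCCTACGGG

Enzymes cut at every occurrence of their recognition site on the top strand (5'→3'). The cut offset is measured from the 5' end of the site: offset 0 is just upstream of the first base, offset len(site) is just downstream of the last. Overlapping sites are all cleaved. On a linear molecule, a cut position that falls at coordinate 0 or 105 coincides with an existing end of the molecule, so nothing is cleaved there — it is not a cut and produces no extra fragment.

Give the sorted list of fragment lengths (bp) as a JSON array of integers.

Site scan:
  YnoV (CGGG, off=3): starts [17, 27, 70, 74, 78, 84, 101] → cuts [20, 30, 73, 77, 81, 87, 104]
  BxoIII (CCTGTA, off=3): starts [4, 40, 51, 88] → cuts [7, 43, 54, 91]

Pooled cuts: [7, 20, 30, 43, 54, 73, 77, 81, 87, 91, 104]

Fragments:
  [0,7): 7 bp
  [7,20): 13 bp
  [20,30): 10 bp
  [30,43): 13 bp
  [43,54): 11 bp
  [54,73): 19 bp
  [73,77): 4 bp
  [77,81): 4 bp
  [81,87): 6 bp
  [87,91): 4 bp
  [91,104): 13 bp
  [104,105): 1 bp

[1,4,4,4,6,7,10,11,13,13,13,19]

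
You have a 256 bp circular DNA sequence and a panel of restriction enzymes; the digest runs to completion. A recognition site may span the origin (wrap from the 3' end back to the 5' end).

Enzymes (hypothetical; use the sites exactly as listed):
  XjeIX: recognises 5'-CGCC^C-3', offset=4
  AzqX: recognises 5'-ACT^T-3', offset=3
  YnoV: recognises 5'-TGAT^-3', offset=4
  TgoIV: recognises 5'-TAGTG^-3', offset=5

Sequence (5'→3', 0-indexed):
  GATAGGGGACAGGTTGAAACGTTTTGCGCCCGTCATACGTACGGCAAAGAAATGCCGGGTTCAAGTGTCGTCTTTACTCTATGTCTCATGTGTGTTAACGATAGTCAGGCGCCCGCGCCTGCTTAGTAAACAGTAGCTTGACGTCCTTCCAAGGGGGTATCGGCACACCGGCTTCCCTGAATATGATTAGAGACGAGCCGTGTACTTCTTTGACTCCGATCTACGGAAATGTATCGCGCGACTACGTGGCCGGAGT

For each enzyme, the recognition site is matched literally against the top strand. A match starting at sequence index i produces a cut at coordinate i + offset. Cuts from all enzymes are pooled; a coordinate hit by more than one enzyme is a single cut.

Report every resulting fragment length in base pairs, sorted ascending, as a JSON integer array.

Site scan:
  XjeIX (CGCCC, off=4): starts [26, 109] → cuts [30, 113]
  AzqX (ACTT, off=3): starts [203] → cuts [206]
  YnoV (TGAT, off=4): starts [183, 255] → cuts [3, 187]
  TgoIV (TAGTG, off=5): no sites

All cut coordinates (distinct, sorted): [3, 30, 113, 187, 206]

Fragments:
  3→30: 27 bp
  30→113: 83 bp
  113→187: 74 bp
  187→206: 19 bp
  206→3 (wrap): 256-206+3 = 53 bp

[19,27,53,74,83]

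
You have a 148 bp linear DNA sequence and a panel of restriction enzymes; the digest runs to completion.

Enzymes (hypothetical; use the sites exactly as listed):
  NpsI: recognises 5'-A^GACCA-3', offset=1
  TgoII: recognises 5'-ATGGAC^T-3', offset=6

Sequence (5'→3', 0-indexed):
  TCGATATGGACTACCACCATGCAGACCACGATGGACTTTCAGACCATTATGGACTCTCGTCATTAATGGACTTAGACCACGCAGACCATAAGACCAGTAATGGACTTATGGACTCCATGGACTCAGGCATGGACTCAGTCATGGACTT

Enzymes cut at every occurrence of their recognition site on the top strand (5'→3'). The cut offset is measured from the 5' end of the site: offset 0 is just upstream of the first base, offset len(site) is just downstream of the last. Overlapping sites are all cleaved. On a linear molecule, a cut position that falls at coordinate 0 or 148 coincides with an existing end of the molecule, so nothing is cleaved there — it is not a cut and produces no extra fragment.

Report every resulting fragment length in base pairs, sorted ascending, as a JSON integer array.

[2,3,5,8,8,9,9,11,12,12,12,13,13,14,17]

Site scan:
  NpsI (AGACCA, off=1): starts [22, 40, 73, 82, 90] → cuts [23, 41, 74, 83, 91]
  TgoII (ATGGACT, off=6): starts [5, 30, 48, 65, 99, 107, 116, 128, 140] → cuts [11, 36, 54, 71, 105, 113, 122, 134, 146]

Pooled cuts: [11, 23, 36, 41, 54, 71, 74, 83, 91, 105, 113, 122, 134, 146]

Fragments:
  [0,11): 11 bp
  [11,23): 12 bp
  [23,36): 13 bp
  [36,41): 5 bp
  [41,54): 13 bp
  [54,71): 17 bp
  [71,74): 3 bp
  [74,83): 9 bp
  [83,91): 8 bp
  [91,105): 14 bp
  [105,113): 8 bp
  [113,122): 9 bp
  [122,134): 12 bp
  [134,146): 12 bp
  [146,148): 2 bp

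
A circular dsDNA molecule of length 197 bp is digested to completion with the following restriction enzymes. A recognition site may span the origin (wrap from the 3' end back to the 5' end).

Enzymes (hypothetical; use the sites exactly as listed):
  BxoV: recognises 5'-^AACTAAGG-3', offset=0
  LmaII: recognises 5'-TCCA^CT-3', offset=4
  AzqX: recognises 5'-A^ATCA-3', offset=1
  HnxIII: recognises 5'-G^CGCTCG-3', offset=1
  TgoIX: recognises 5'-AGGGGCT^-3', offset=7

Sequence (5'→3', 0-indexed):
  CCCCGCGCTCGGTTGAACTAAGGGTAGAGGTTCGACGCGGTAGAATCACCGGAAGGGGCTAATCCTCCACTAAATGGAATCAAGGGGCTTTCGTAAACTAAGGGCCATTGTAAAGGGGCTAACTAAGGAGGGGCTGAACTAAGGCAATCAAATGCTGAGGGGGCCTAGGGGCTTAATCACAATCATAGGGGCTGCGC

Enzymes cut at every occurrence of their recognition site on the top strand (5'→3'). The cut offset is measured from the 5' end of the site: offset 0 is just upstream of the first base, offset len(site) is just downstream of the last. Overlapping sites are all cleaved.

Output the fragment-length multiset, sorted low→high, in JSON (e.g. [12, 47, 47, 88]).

[1,2,6,6,9,9,9,10,10,11,12,15,16,25,27,29]

Scan for sites:
  BxoV AACTAAGG/0: at [15, 95, 120, 136] ⇒ [15, 95, 120, 136]
  LmaII TCCACT/4: at [65] ⇒ [69]
  AzqX AATCA/1: at [43, 77, 145, 174, 180] ⇒ [44, 78, 146, 175, 181]
  HnxIII GCGCTCG/1: at [4] ⇒ [5]
  TgoIX AGGGGCT/7: at [53, 82, 113, 128, 166, 186] ⇒ [60, 89, 120, 135, 173, 193]

Pooled cuts: [5, 15, 44, 60, 69, 78, 89, 95, 120, 135, 136, 146, 173, 175, 181, 193]

Fragment lengths:
  5→15: 10 bp
  15→44: 29 bp
  44→60: 16 bp
  60→69: 9 bp
  69→78: 9 bp
  78→89: 11 bp
  89→95: 6 bp
  95→120: 25 bp
  120→135: 15 bp
  135→136: 1 bp
  136→146: 10 bp
  146→173: 27 bp
  173→175: 2 bp
  175→181: 6 bp
  181→193: 12 bp
  193→5 (wrap): 197-193+5 = 9 bp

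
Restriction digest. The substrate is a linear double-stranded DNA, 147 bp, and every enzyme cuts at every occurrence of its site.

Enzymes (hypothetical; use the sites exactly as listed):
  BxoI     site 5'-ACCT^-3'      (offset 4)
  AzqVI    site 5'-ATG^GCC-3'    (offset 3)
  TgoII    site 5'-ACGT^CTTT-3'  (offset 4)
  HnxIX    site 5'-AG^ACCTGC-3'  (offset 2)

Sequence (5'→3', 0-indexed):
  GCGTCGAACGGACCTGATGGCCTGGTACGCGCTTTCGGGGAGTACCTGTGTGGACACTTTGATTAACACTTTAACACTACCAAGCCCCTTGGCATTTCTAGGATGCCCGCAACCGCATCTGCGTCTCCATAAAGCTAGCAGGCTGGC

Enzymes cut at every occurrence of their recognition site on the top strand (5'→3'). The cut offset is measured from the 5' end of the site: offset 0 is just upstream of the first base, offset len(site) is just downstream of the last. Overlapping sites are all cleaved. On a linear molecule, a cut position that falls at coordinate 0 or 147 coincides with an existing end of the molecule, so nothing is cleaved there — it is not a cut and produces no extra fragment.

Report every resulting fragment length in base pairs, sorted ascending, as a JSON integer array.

[4,15,28,100]

Site scan:
  BxoI (ACCT, off=4): starts [11, 43] → cuts [15, 47]
  AzqVI (ATGGCC, off=3): starts [16] → cuts [19]
  TgoII (ACGTCTTT, off=4): no sites
  HnxIX (AGACCTGC, off=2): no sites

Pooled cuts: [15, 19, 47]

Fragment lengths:
  [0,15): 15 bp
  [15,19): 4 bp
  [19,47): 28 bp
  [47,147): 100 bp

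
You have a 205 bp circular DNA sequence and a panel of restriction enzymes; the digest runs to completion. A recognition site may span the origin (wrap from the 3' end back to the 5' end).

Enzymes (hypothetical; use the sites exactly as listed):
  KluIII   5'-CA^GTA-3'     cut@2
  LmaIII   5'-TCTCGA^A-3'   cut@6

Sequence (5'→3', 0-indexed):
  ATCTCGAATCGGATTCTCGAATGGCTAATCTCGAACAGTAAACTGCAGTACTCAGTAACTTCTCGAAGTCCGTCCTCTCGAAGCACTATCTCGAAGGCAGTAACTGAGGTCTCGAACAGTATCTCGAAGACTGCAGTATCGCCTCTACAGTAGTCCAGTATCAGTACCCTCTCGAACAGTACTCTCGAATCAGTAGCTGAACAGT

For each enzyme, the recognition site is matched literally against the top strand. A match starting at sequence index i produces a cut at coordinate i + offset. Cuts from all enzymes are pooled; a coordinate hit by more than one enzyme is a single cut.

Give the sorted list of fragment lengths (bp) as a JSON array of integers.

Site scan:
  KluIII (CAGTA, off=2): starts [35, 45, 52, 97, 116, 133, 147, 155, 161, 176, 190, 201] → cuts [37, 47, 54, 99, 118, 135, 149, 157, 163, 178, 192, 203]
  LmaIII (TCTCGAA, off=6): starts [1, 14, 28, 60, 75, 88, 109, 121, 169, 182] → cuts [7, 20, 34, 66, 81, 94, 115, 127, 175, 188]

Pooled cuts: [7, 20, 34, 37, 47, 54, 66, 81, 94, 99, 115, 118, 127, 135, 149, 157, 163, 175, 178, 188, 192, 203]

Fragment lengths:
  7→20: 13 bp
  20→34: 14 bp
  34→37: 3 bp
  37→47: 10 bp
  47→54: 7 bp
  54→66: 12 bp
  66→81: 15 bp
  81→94: 13 bp
  94→99: 5 bp
  99→115: 16 bp
  115→118: 3 bp
  118→127: 9 bp
  127→135: 8 bp
  135→149: 14 bp
  149→157: 8 bp
  157→163: 6 bp
  163→175: 12 bp
  175→178: 3 bp
  178→188: 10 bp
  188→192: 4 bp
  192→203: 11 bp
  203→7 (wrap): 205-203+7 = 9 bp

[3,3,3,4,5,6,7,8,8,9,9,10,10,11,12,12,13,13,14,14,15,16]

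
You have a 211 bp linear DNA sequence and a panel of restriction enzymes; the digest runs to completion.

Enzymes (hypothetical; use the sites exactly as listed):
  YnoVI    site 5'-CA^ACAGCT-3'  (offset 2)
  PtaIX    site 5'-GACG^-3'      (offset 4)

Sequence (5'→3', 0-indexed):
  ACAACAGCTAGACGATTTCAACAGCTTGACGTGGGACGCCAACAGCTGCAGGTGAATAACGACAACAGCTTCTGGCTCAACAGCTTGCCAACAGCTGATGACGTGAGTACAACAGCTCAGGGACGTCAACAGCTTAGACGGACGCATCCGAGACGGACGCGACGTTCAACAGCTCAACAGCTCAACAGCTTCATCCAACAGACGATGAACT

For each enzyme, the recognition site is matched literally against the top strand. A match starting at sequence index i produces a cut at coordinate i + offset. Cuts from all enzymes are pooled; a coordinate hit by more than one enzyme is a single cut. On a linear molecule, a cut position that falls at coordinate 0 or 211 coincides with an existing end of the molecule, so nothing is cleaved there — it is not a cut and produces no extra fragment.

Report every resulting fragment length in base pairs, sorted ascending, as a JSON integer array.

Per-enzyme occurrences:
  YnoVI CAACAGCT/2: at [1, 18, 39, 62, 77, 88, 109, 126, 166, 174, 182] ⇒ [3, 20, 41, 64, 79, 90, 111, 128, 168, 176, 184]
  PtaIX GACG/4: at [10, 27, 34, 99, 121, 136, 140, 151, 155, 160, 200] ⇒ [14, 31, 38, 103, 125, 140, 144, 155, 159, 164, 204]

All cut coordinates (distinct, sorted): [3, 14, 20, 31, 38, 41, 64, 79, 90, 103, 111, 125, 128, 140, 144, 155, 159, 164, 168, 176, 184, 204]

Fragments:
  [0,3): 3 bp
  [3,14): 11 bp
  [14,20): 6 bp
  [20,31): 11 bp
  [31,38): 7 bp
  [38,41): 3 bp
  [41,64): 23 bp
  [64,79): 15 bp
  [79,90): 11 bp
  [90,103): 13 bp
  [103,111): 8 bp
  [111,125): 14 bp
  [125,128): 3 bp
  [128,140): 12 bp
  [140,144): 4 bp
  [144,155): 11 bp
  [155,159): 4 bp
  [159,164): 5 bp
  [164,168): 4 bp
  [168,176): 8 bp
  [176,184): 8 bp
  [184,204): 20 bp
  [204,211): 7 bp

[3,3,3,4,4,4,5,6,7,7,8,8,8,11,11,11,11,12,13,14,15,20,23]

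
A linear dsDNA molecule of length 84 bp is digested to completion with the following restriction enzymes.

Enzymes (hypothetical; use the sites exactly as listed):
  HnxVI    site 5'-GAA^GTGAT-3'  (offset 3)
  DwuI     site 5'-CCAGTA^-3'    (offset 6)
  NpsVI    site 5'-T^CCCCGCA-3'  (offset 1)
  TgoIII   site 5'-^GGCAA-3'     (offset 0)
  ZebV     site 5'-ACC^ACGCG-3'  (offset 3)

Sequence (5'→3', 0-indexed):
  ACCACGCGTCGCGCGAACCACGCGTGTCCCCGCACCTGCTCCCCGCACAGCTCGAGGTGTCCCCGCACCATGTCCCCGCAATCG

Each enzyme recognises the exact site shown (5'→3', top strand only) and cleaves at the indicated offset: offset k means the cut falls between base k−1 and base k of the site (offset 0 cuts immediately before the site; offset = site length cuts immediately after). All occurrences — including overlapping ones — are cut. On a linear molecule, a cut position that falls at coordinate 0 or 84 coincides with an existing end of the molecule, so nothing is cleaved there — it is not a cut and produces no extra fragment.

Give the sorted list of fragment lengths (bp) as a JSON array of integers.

[3,8,11,13,13,16,20]

Scan for sites:
  HnxVI (GAAGTGAT, off=3): no sites
  DwuI (CCAGTA, off=6): no sites
  NpsVI TCCCCGCA/1: at [26, 39, 59, 72] ⇒ [27, 40, 60, 73]
  TgoIII (GGCAA, off=0): no sites
  ZebV ACCACGCG/3: at [0, 16] ⇒ [3, 19]

All cut coordinates (distinct, sorted): [3, 19, 27, 40, 60, 73]

Fragment lengths:
  [0,3): 3 bp
  [3,19): 16 bp
  [19,27): 8 bp
  [27,40): 13 bp
  [40,60): 20 bp
  [60,73): 13 bp
  [73,84): 11 bp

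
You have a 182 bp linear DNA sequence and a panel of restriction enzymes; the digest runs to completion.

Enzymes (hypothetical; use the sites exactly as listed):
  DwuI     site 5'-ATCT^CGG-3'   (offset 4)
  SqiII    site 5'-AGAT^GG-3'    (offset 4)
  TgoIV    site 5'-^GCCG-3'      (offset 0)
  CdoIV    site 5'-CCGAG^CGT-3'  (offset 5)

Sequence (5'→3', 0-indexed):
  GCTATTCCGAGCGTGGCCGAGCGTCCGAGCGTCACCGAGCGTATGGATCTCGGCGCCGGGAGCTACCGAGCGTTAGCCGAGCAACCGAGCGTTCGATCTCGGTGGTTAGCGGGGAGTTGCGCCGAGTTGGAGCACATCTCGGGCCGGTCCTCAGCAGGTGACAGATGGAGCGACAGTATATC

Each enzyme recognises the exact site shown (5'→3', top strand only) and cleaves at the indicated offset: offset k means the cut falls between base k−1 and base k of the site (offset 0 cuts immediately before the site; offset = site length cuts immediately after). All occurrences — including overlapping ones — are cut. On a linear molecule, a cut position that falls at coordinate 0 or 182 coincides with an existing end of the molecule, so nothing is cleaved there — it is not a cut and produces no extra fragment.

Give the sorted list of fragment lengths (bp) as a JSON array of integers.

[3,4,4,5,6,8,10,10,11,11,14,16,16,19,21,24]

Site scan:
  DwuI (ATCTCGG, off=4): starts [46, 95, 135] → cuts [50, 99, 139]
  SqiII (AGATGG, off=4): starts [162] → cuts [166]
  TgoIV (GCCG, off=0): starts [15, 54, 75, 120, 142] → cuts [15, 54, 75, 120, 142]
  CdoIV (CCGAGCGT, off=5): starts [6, 16, 24, 34, 65, 84] → cuts [11, 21, 29, 39, 70, 89]

Pooled cuts: [11, 15, 21, 29, 39, 50, 54, 70, 75, 89, 99, 120, 139, 142, 166]

Fragments:
  [0,11): 11 bp
  [11,15): 4 bp
  [15,21): 6 bp
  [21,29): 8 bp
  [29,39): 10 bp
  [39,50): 11 bp
  [50,54): 4 bp
  [54,70): 16 bp
  [70,75): 5 bp
  [75,89): 14 bp
  [89,99): 10 bp
  [99,120): 21 bp
  [120,139): 19 bp
  [139,142): 3 bp
  [142,166): 24 bp
  [166,182): 16 bp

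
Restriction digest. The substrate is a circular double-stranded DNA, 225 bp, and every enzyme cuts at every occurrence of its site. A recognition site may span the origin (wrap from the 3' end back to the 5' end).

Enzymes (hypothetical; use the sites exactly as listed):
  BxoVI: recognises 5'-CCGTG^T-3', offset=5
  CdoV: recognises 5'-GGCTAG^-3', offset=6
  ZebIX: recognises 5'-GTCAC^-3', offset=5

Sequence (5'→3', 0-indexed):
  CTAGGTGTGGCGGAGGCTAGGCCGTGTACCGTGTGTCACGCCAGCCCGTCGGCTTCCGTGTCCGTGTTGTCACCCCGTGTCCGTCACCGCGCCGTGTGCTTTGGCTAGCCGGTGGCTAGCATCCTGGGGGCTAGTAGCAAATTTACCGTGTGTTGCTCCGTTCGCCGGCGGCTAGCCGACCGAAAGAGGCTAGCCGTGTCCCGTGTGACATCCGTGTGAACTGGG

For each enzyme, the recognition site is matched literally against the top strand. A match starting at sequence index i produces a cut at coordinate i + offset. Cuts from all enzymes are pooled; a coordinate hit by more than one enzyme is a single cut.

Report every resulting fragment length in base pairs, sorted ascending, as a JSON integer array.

Site scan:
  BxoVI (CCGTGT, off=5): starts [21, 28, 55, 61, 74, 91, 145, 193, 200, 211] → cuts [26, 33, 60, 66, 79, 96, 150, 198, 205, 216]
  CdoV (GGCTAG, off=6): starts [14, 102, 113, 128, 169, 187, 223] → cuts [4, 20, 108, 119, 134, 175, 193]
  ZebIX (GTCAC, off=5): starts [34, 68, 82] → cuts [39, 73, 87]

Pooled cuts: [4, 20, 26, 33, 39, 60, 66, 73, 79, 87, 96, 108, 119, 134, 150, 175, 193, 198, 205, 216]

Fragment lengths:
  4→20: 16 bp
  20→26: 6 bp
  26→33: 7 bp
  33→39: 6 bp
  39→60: 21 bp
  60→66: 6 bp
  66→73: 7 bp
  73→79: 6 bp
  79→87: 8 bp
  87→96: 9 bp
  96→108: 12 bp
  108→119: 11 bp
  119→134: 15 bp
  134→150: 16 bp
  150→175: 25 bp
  175→193: 18 bp
  193→198: 5 bp
  198→205: 7 bp
  205→216: 11 bp
  216→4 (wrap): 225-216+4 = 13 bp

[5,6,6,6,6,7,7,7,8,9,11,11,12,13,15,16,16,18,21,25]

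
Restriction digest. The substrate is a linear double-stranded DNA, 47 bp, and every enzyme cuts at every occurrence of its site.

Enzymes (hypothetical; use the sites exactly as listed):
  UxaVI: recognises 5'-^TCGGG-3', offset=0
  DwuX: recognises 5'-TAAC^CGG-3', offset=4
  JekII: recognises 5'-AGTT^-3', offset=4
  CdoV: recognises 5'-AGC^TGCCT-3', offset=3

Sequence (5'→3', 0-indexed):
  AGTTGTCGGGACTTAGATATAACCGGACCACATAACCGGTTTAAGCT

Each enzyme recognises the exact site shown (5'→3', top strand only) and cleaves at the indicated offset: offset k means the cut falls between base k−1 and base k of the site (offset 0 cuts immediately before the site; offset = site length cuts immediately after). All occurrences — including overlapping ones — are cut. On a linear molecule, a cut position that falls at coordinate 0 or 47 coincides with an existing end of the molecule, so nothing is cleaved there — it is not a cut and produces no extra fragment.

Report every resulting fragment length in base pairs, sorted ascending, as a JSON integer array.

Per-enzyme occurrences:
  UxaVI TCGGG/0: at [5] ⇒ [5]
  DwuX TAACCGG/4: at [19, 32] ⇒ [23, 36]
  JekII AGTT/4: at [0] ⇒ [4]
  CdoV (AGCTGCCT, off=3): no sites

Pooled cuts: [4, 5, 23, 36]

Fragments:
  [0,4): 4 bp
  [4,5): 1 bp
  [5,23): 18 bp
  [23,36): 13 bp
  [36,47): 11 bp

[1,4,11,13,18]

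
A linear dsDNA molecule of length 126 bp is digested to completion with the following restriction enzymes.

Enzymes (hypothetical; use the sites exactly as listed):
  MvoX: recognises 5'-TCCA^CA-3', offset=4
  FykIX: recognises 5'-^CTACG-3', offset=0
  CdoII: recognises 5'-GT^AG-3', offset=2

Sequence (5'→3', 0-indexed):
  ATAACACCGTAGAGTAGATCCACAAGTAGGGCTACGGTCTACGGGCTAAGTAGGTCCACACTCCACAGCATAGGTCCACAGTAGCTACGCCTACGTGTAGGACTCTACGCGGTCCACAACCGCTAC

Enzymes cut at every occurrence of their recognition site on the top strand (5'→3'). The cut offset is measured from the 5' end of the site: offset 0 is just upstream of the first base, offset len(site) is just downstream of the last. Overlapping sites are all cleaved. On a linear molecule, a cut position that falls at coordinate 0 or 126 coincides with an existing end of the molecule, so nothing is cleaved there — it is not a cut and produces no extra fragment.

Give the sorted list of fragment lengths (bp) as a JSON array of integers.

[2,4,4,5,5,6,6,7,7,7,7,8,10,10,12,13,13]

Site scan:
  MvoX (TCCACA, off=4): starts [18, 54, 61, 74, 112] → cuts [22, 58, 65, 78, 116]
  FykIX (CTACG, off=0): starts [31, 38, 84, 90, 104] → cuts [31, 38, 84, 90, 104]
  CdoII (GTAG, off=2): starts [8, 13, 25, 49, 80, 96] → cuts [10, 15, 27, 51, 82, 98]

Pooled cuts: [10, 15, 22, 27, 31, 38, 51, 58, 65, 78, 82, 84, 90, 98, 104, 116]

Fragments:
  [0,10): 10 bp
  [10,15): 5 bp
  [15,22): 7 bp
  [22,27): 5 bp
  [27,31): 4 bp
  [31,38): 7 bp
  [38,51): 13 bp
  [51,58): 7 bp
  [58,65): 7 bp
  [65,78): 13 bp
  [78,82): 4 bp
  [82,84): 2 bp
  [84,90): 6 bp
  [90,98): 8 bp
  [98,104): 6 bp
  [104,116): 12 bp
  [116,126): 10 bp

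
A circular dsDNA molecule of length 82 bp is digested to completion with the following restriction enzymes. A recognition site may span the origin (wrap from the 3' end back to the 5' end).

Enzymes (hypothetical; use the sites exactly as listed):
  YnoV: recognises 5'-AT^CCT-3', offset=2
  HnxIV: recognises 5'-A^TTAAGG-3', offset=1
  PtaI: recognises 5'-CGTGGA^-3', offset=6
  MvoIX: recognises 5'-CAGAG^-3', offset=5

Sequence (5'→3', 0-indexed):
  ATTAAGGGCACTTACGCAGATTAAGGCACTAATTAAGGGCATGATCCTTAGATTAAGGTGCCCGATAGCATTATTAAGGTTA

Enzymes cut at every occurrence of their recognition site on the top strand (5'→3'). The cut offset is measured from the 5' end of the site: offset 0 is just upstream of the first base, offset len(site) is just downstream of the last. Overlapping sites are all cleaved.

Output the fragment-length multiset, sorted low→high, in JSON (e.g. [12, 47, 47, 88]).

Scan for sites:
  YnoV ATCCT/2: at [43] ⇒ [45]
  HnxIV ATTAAGG/1: at [0, 19, 31, 51, 72] ⇒ [1, 20, 32, 52, 73]
  PtaI (CGTGGA, off=6): no sites
  MvoIX (CAGAG, off=5): no sites

Pooled cuts: [1, 20, 32, 45, 52, 73]

Fragments:
  1→20: 19 bp
  20→32: 12 bp
  32→45: 13 bp
  45→52: 7 bp
  52→73: 21 bp
  73→1 (wrap): 82-73+1 = 10 bp

[7,10,12,13,19,21]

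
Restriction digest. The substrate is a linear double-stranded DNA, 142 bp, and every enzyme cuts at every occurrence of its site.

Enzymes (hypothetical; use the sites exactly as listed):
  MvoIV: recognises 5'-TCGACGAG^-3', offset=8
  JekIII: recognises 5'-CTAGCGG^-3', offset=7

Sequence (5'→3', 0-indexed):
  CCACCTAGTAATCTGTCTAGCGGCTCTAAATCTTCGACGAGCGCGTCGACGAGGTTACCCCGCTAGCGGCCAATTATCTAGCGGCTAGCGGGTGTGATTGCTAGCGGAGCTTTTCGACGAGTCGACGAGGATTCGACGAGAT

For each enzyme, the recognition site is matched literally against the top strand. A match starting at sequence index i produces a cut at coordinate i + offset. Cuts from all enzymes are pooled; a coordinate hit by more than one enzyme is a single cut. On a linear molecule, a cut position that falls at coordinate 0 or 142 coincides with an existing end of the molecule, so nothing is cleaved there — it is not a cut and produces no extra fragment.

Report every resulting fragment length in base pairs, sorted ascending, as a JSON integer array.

Site scan:
  MvoIV TCGACGAG/8: at [33, 45, 113, 121, 132] ⇒ [41, 53, 121, 129, 140]
  JekIII CTAGCGG/7: at [16, 62, 77, 84, 100] ⇒ [23, 69, 84, 91, 107]

All cut coordinates (distinct, sorted): [23, 41, 53, 69, 84, 91, 107, 121, 129, 140]

Fragment lengths:
  [0,23): 23 bp
  [23,41): 18 bp
  [41,53): 12 bp
  [53,69): 16 bp
  [69,84): 15 bp
  [84,91): 7 bp
  [91,107): 16 bp
  [107,121): 14 bp
  [121,129): 8 bp
  [129,140): 11 bp
  [140,142): 2 bp

[2,7,8,11,12,14,15,16,16,18,23]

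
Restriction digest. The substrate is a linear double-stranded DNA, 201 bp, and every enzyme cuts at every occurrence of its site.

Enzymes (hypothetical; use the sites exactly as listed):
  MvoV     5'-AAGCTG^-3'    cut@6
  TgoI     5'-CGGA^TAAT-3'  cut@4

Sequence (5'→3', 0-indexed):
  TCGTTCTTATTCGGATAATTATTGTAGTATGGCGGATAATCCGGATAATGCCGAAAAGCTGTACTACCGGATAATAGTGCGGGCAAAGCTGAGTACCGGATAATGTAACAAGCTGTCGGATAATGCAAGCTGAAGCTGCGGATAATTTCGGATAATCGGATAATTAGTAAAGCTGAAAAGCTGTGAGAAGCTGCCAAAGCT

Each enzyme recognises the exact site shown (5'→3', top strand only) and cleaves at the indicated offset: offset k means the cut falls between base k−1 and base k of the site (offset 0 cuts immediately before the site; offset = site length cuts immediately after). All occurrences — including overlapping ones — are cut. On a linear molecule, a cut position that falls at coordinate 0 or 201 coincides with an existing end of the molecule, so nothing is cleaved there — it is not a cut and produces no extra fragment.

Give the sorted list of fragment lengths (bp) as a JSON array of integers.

[4,5,6,8,8,8,9,9,10,10,10,12,15,15,15,16,20,21]

Scan for sites:
  MvoV (AAGCTG, off=6): starts [55, 85, 109, 126, 132, 169, 177, 187] → cuts [61, 91, 115, 132, 138, 175, 183, 193]
  TgoI (CGGATAAT, off=4): starts [11, 32, 41, 67, 96, 116, 138, 148, 156] → cuts [15, 36, 45, 71, 100, 120, 142, 152, 160]

All cut coordinates (distinct, sorted): [15, 36, 45, 61, 71, 91, 100, 115, 120, 132, 138, 142, 152, 160, 175, 183, 193]

Fragments:
  [0,15): 15 bp
  [15,36): 21 bp
  [36,45): 9 bp
  [45,61): 16 bp
  [61,71): 10 bp
  [71,91): 20 bp
  [91,100): 9 bp
  [100,115): 15 bp
  [115,120): 5 bp
  [120,132): 12 bp
  [132,138): 6 bp
  [138,142): 4 bp
  [142,152): 10 bp
  [152,160): 8 bp
  [160,175): 15 bp
  [175,183): 8 bp
  [183,193): 10 bp
  [193,201): 8 bp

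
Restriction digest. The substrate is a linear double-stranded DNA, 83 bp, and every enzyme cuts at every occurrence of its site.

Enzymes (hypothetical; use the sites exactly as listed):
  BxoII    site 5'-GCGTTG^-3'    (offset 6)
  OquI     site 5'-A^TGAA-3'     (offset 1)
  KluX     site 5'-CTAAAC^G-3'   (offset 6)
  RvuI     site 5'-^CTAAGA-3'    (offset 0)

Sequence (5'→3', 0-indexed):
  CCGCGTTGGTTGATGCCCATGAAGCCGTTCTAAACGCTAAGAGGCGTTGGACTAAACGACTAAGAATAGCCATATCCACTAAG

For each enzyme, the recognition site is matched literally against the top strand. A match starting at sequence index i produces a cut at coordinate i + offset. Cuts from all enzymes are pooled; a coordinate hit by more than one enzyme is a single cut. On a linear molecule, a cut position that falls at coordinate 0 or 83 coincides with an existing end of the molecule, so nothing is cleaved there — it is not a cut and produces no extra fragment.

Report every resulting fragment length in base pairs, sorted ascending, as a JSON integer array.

[1,2,8,8,11,13,16,24]

Scan for sites:
  BxoII (GCGTTG, off=6): starts [2, 43] → cuts [8, 49]
  OquI (ATGAA, off=1): starts [18] → cuts [19]
  KluX (CTAAACG, off=6): starts [29, 51] → cuts [35, 57]
  RvuI (CTAAGA, off=0): starts [36, 59] → cuts [36, 59]

All cut coordinates (distinct, sorted): [8, 19, 35, 36, 49, 57, 59]

Fragment lengths:
  [0,8): 8 bp
  [8,19): 11 bp
  [19,35): 16 bp
  [35,36): 1 bp
  [36,49): 13 bp
  [49,57): 8 bp
  [57,59): 2 bp
  [59,83): 24 bp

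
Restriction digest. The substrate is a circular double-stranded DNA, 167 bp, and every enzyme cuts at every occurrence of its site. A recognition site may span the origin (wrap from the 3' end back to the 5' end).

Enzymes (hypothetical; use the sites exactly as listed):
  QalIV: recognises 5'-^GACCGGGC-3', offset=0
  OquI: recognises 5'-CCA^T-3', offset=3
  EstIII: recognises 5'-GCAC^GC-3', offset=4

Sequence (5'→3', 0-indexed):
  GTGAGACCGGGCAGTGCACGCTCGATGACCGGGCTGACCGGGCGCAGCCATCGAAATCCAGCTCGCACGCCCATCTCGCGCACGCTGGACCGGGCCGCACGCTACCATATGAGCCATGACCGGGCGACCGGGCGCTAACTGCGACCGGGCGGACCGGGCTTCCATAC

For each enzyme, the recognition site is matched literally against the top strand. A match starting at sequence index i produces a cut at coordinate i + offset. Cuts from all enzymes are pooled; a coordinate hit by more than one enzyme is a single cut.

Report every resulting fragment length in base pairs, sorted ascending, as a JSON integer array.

Scan for sites:
  QalIV (GACCGGGC, off=0): starts [4, 26, 35, 87, 117, 125, 142, 151] → cuts [4, 26, 35, 87, 117, 125, 142, 151]
  OquI (CCAT, off=3): starts [47, 70, 104, 113, 161] → cuts [50, 73, 107, 116, 164]
  EstIII (GCACGC, off=4): starts [15, 64, 79, 96] → cuts [19, 68, 83, 100]

All cut coordinates (distinct, sorted): [4, 19, 26, 35, 50, 68, 73, 83, 87, 100, 107, 116, 117, 125, 142, 151, 164]

Fragment lengths:
  4→19: 15 bp
  19→26: 7 bp
  26→35: 9 bp
  35→50: 15 bp
  50→68: 18 bp
  68→73: 5 bp
  73→83: 10 bp
  83→87: 4 bp
  87→100: 13 bp
  100→107: 7 bp
  107→116: 9 bp
  116→117: 1 bp
  117→125: 8 bp
  125→142: 17 bp
  142→151: 9 bp
  151→164: 13 bp
  164→4 (wrap): 167-164+4 = 7 bp

[1,4,5,7,7,7,8,9,9,9,10,13,13,15,15,17,18]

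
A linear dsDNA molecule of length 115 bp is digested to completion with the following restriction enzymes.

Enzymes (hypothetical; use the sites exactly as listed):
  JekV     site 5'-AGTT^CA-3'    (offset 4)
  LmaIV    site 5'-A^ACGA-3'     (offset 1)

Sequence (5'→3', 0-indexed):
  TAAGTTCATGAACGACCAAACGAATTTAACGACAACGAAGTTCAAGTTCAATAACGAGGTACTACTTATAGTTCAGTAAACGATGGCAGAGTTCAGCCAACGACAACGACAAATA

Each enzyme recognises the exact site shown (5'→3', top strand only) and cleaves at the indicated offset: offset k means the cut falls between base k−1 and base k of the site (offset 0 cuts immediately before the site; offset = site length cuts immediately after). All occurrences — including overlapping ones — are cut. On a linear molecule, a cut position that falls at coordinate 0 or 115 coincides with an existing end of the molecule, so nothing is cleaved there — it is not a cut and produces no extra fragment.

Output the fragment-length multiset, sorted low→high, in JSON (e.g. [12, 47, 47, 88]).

[5,5,6,6,6,6,6,6,8,8,9,10,14,20]

Scan for sites:
  JekV AGTTCA/4: at [2, 38, 44, 69, 89] ⇒ [6, 42, 48, 73, 93]
  LmaIV AACGA/1: at [10, 18, 27, 33, 52, 78, 98, 104] ⇒ [11, 19, 28, 34, 53, 79, 99, 105]

Pooled cuts: [6, 11, 19, 28, 34, 42, 48, 53, 73, 79, 93, 99, 105]

Fragments:
  [0,6): 6 bp
  [6,11): 5 bp
  [11,19): 8 bp
  [19,28): 9 bp
  [28,34): 6 bp
  [34,42): 8 bp
  [42,48): 6 bp
  [48,53): 5 bp
  [53,73): 20 bp
  [73,79): 6 bp
  [79,93): 14 bp
  [93,99): 6 bp
  [99,105): 6 bp
  [105,115): 10 bp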